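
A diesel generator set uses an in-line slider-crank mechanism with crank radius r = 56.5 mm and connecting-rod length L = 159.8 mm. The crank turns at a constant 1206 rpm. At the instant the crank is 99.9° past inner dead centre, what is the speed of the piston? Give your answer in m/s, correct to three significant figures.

ω = 2π·1206/60 = 126.3 rad/s
For an in-line slider-crank, x = r cosθ + √(L² − r² sin²θ), so v = −rω sinθ·[1 + r cosθ/√(L² − r² sin²θ)].
With r = 0.0565 m, L = 0.1598 m, θ = 99.9°: √(L² − r² sin²θ) = 0.14979 m.
v = −0.0565·126.3·0.98511·[1 + 0.0565·-0.17193/0.14979] = -6.5734 m/s.
|v| = 6.5734 m/s.

6.57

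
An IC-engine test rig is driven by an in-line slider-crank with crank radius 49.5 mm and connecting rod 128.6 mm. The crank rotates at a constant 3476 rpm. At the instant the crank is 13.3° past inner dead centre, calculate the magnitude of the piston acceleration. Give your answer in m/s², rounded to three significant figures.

8670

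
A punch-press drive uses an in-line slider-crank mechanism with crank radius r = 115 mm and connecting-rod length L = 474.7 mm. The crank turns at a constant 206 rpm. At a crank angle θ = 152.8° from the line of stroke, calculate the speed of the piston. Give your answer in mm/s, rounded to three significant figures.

888

ω = 2π·206/60 = 21.57 rad/s
For an in-line slider-crank, x = r cosθ + √(L² − r² sin²θ), so v = −rω sinθ·[1 + r cosθ/√(L² − r² sin²θ)].
With r = 0.115 m, L = 0.4747 m, θ = 152.8°: √(L² − r² sin²θ) = 0.47178 m.
v = −0.115·21.57·0.45710·[1 + 0.115·-0.88942/0.47178] = -0.88813 m/s.
|v| = 0.88813 m/s = 888.13 mm/s.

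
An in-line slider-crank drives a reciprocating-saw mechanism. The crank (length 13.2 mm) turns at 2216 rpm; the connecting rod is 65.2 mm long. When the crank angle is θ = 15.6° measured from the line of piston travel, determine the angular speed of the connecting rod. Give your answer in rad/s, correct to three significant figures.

45.3

ω = 232.1 rad/s (converted from 2216 rpm).
The rod makes angle φ with the slider axis where L sinφ = r sinθ; differentiating, L cosφ·φ̇ = r ω cosθ.
L cosφ = √(L² − r² sin²θ) = 0.065103 m.
|ω_rod| = r ω |cosθ| / √(L² − r² sin²θ) = 0.0132·232.1·0.96316/0.065103 = 45.318 rad/s.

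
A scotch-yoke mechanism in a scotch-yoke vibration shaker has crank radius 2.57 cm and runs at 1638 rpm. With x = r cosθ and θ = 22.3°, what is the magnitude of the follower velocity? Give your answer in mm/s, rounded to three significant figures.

1670

ω = 171.5 rad/s (from 1638 rpm).
x = r cosθ ⇒ ẋ = −rω sinθ.
|v| = rω|sinθ| = 0.0257·171.5·|sin 22.3°| = 1.6728 m/s = 1672.8 mm/s.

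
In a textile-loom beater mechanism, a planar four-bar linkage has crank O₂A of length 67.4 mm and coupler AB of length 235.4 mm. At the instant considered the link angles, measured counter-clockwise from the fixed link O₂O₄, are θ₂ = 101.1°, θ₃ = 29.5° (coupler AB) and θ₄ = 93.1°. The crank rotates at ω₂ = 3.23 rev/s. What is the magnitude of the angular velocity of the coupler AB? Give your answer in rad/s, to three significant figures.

0.903

ω₂ = 20.29 rad/s (from 3.23 rev/s).
Differentiating the loop-closure r₂e^{iθ₂}+r₃e^{iθ₃}=r₁+r₄e^{iθ₄} gives r₂ω₂e^{iθ₂}+r₃ω₃e^{iθ₃}=r₄ω₄e^{iθ₄}.
Eliminating the other unknown: ω₃ = r₂ω₂ sin(θ₄−θ₂) / [r₃ sin(θ₃−θ₄)].
Numerator sine = -0.13917; denominator sine = -0.89571.
Result = 0.0674·20.29·(-0.13917) / (0.2354·(-0.89571)) = +0.90287 rad/s; magnitude 0.90287 rad/s.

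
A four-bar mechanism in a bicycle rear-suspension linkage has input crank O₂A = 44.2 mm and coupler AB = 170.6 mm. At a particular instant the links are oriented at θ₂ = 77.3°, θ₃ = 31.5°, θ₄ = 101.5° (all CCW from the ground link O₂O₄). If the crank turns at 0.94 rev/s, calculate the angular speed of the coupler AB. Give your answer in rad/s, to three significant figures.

0.668

ω₂ = 5.906 rad/s (from 0.94 rev/s).
Differentiating the loop-closure r₂e^{iθ₂}+r₃e^{iθ₃}=r₁+r₄e^{iθ₄} gives r₂ω₂e^{iθ₂}+r₃ω₃e^{iθ₃}=r₄ω₄e^{iθ₄}.
Eliminating the other unknown: ω₃ = r₂ω₂ sin(θ₄−θ₂) / [r₃ sin(θ₃−θ₄)].
Numerator sine = +0.40992; denominator sine = -0.93969.
Result = 0.0442·5.906·(+0.40992) / (0.1706·(-0.93969)) = -0.66752 rad/s; magnitude 0.66752 rad/s.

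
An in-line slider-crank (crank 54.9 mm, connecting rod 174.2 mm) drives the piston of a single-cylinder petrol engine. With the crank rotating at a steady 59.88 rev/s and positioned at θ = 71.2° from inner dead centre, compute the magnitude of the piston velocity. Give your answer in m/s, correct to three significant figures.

ω = 2π·59.9 = 376.2 rad/s
For an in-line slider-crank, x = r cosθ + √(L² − r² sin²θ), so v = −rω sinθ·[1 + r cosθ/√(L² − r² sin²θ)].
With r = 0.0549 m, L = 0.1742 m, θ = 71.2°: √(L² − r² sin²θ) = 0.16627 m.
v = −0.0549·376.2·0.94665·[1 + 0.0549·0.32227/0.16627] = -21.634 m/s.
|v| = 21.634 m/s.

21.6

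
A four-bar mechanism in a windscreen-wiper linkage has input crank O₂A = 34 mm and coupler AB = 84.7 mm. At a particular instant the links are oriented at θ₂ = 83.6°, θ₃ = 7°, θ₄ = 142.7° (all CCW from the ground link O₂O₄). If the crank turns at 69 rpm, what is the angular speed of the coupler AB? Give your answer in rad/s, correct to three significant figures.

ω₂ = 7.226 rad/s (from 69 rpm).
Differentiating the loop-closure r₂e^{iθ₂}+r₃e^{iθ₃}=r₁+r₄e^{iθ₄} gives r₂ω₂e^{iθ₂}+r₃ω₃e^{iθ₃}=r₄ω₄e^{iθ₄}.
Eliminating the other unknown: ω₃ = r₂ω₂ sin(θ₄−θ₂) / [r₃ sin(θ₃−θ₄)].
Numerator sine = +0.85806; denominator sine = -0.69842.
Result = 0.034·7.226·(+0.85806) / (0.0847·(-0.69842)) = -3.5635 rad/s; magnitude 3.5635 rad/s.

3.56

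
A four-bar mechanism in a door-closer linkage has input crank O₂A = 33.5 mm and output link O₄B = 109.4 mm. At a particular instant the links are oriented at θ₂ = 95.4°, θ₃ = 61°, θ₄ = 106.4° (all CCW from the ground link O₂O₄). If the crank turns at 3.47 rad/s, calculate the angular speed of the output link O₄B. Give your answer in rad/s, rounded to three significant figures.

ω₂ = 3.47 rad/s
Differentiating the loop-closure r₂e^{iθ₂}+r₃e^{iθ₃}=r₁+r₄e^{iθ₄} gives r₂ω₂e^{iθ₂}+r₃ω₃e^{iθ₃}=r₄ω₄e^{iθ₄}.
Eliminating the other unknown: ω₄ = r₂ω₂ sin(θ₂−θ₃) / [r₄ sin(θ₄−θ₃)].
Numerator sine = +0.56497; denominator sine = +0.71203.
Result = 0.0335·3.47·(+0.56497) / (0.1094·(+0.71203)) = +0.84311 rad/s; magnitude 0.84311 rad/s.

0.843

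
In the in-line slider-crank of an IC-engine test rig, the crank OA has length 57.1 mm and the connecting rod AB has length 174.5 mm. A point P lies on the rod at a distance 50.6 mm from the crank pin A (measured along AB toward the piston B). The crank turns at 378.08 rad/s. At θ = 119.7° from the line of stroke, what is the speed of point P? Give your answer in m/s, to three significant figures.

19.4

ω = 378.1 rad/s.  Crank-pin speed |V_A| = rω = 21.588 m/s, perpendicular to OA.
Rod angle: sinφ = −(r/L) sinθ ⇒ φ = -16.513°; ω_rod = −rω cosθ/√(L²−r²sin²θ) = +63.933 rad/s.
V_P = V_A + ω_rod × AP, with AP = 0.0506 m along the rod.
Components: V_Px = −rω sinθ − a·ω_rod·sinφ = -17.833 m/s;  V_Py = rω cosθ + a·ω_rod·cosφ = -7.5946 m/s.
|V_P| = √(V_Px² + V_Py²) = 19.383 m/s.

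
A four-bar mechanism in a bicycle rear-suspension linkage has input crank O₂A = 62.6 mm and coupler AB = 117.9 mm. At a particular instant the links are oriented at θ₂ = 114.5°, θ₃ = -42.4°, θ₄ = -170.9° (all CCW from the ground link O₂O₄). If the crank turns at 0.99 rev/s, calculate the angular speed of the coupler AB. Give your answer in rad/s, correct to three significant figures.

ω₂ = 6.22 rad/s (from 0.99 rev/s).
Differentiating the loop-closure r₂e^{iθ₂}+r₃e^{iθ₃}=r₁+r₄e^{iθ₄} gives r₂ω₂e^{iθ₂}+r₃ω₃e^{iθ₃}=r₄ω₄e^{iθ₄}.
Eliminating the other unknown: ω₃ = r₂ω₂ sin(θ₄−θ₂) / [r₃ sin(θ₃−θ₄)].
Numerator sine = +0.96410; denominator sine = +0.78261.
Result = 0.0626·6.22·(+0.96410) / (0.1179·(+0.78261)) = +4.0687 rad/s; magnitude 4.0687 rad/s.

4.07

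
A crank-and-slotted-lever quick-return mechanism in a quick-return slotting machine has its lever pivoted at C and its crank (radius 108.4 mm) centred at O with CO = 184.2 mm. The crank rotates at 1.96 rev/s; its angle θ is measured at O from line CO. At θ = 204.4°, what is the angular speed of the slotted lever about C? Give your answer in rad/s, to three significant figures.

8.51

ω = 12.32 rad/s (from 1.96 rev/s).
Crank pin A relative to C: A = (d + r cosθ, r sinθ); lever angle φ = atan2(r sinθ, d + r cosθ).
Differentiating tanφ: φ̇ = rω(d cosθ + r)/(d² + r² + 2dr cosθ).
d² + r² + 2dr cosθ = |CA|² = 0.00931245 m²;  d cosθ + r = -0.059348 m.
|ω_lever| = |0.1084·12.32·-0.059348| / 0.00931245 = 8.5076 rad/s.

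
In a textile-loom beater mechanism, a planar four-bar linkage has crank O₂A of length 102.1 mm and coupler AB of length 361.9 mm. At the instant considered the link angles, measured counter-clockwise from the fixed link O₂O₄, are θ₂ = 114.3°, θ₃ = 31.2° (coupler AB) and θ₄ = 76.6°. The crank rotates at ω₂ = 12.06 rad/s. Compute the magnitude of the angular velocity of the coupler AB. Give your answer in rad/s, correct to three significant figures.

2.92

ω₂ = 12.06 rad/s
Differentiating the loop-closure r₂e^{iθ₂}+r₃e^{iθ₃}=r₁+r₄e^{iθ₄} gives r₂ω₂e^{iθ₂}+r₃ω₃e^{iθ₃}=r₄ω₄e^{iθ₄}.
Eliminating the other unknown: ω₃ = r₂ω₂ sin(θ₄−θ₂) / [r₃ sin(θ₃−θ₄)].
Numerator sine = -0.61153; denominator sine = -0.71203.
Result = 0.1021·12.06·(-0.61153) / (0.3619·(-0.71203)) = +2.9222 rad/s; magnitude 2.9222 rad/s.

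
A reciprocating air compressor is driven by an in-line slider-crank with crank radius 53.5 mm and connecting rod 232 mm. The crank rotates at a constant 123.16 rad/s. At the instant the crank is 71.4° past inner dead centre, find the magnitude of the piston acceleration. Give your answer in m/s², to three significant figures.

107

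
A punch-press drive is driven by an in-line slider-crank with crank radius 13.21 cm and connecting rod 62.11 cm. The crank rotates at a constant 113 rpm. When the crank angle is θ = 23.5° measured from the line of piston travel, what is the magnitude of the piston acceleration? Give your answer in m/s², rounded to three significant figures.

ω = 2π·113/60 = 11.83 rad/s
x(θ) = r cosθ + √(L² − r² sin²θ); with ω constant, a = ω²·d²x/dθ².
d²x/dθ² = −r cosθ − r²(cos2θ)/√u − r⁴ sin²2θ/(4u^{3/2}),  u = L² − r² sin²θ = 0.382991 m².
Substituting r = 0.1321 m, L = 0.6211 m, θ = 23.5°: d²x/dθ² = -0.14055 m.
a = ω²·d²x/dθ² = (11.83)²·(-0.14055) = -19.68 m/s²;  |a| = 19.68 m/s².

19.7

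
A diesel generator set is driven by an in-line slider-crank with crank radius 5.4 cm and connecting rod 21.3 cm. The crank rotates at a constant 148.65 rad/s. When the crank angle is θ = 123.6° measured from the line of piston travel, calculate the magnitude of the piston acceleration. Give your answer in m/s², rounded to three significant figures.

ω = 148.7 rad/s
x(θ) = r cosθ + √(L² − r² sin²θ); with ω constant, a = ω²·d²x/dθ².
d²x/dθ² = −r cosθ − r²(cos2θ)/√u − r⁴ sin²2θ/(4u^{3/2}),  u = L² − r² sin²θ = 0.043346 m².
Substituting r = 0.054 m, L = 0.213 m, θ = 123.6°: d²x/dθ² = +0.03511 m.
a = ω²·d²x/dθ² = (148.7)²·(+0.03511) = +775.83 m/s²;  |a| = 775.83 m/s².

776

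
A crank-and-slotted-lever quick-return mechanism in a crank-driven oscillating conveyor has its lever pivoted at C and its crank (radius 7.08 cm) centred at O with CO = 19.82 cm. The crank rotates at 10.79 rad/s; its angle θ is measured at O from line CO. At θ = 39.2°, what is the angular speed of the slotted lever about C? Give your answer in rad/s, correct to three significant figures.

ω = 10.79 rad/s
Crank pin A relative to C: A = (d + r cosθ, r sinθ); lever angle φ = atan2(r sinθ, d + r cosθ).
Differentiating tanφ: φ̇ = rω(d cosθ + r)/(d² + r² + 2dr cosθ).
d² + r² + 2dr cosθ = |CA|² = 0.0660448 m²;  d cosθ + r = +0.22439 m.
|ω_lever| = |0.0708·10.79·+0.22439| / 0.0660448 = 2.5955 rad/s.

2.60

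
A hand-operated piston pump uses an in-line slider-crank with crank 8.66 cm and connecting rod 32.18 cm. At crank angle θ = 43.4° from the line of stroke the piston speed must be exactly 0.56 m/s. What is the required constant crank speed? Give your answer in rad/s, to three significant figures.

7.85

For an in-line slider-crank, |v_piston| = rω|sinθ|·[1 + r cosθ/√(L² − r² sin²θ)].
With r = 0.0866 m, L = 0.3218 m, θ = 43.4°: the bracketed kinematic factor |dx/dθ| = 0.07134 m.
ω = v/|dx/dθ| = 0.56/0.07134 = 7.8497 rad/s.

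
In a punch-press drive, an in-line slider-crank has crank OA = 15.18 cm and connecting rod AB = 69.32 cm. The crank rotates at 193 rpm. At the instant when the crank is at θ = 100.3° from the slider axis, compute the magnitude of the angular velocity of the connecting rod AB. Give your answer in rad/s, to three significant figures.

0.810

ω = 20.21 rad/s (converted from 193 rpm).
The rod makes angle φ with the slider axis where L sinφ = r sinθ; differentiating, L cosφ·φ̇ = r ω cosθ.
L cosφ = √(L² − r² sin²θ) = 0.67692 m.
|ω_rod| = r ω |cosθ| / √(L² − r² sin²θ) = 0.1518·20.21·0.17880/0.67692 = 0.81039 rad/s.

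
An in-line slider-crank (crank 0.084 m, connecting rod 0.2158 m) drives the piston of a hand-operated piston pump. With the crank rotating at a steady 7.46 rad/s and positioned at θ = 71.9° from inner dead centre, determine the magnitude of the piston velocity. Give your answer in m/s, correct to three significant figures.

ω = 7.46 rad/s
For an in-line slider-crank, x = r cosθ + √(L² − r² sin²θ), so v = −rω sinθ·[1 + r cosθ/√(L² − r² sin²θ)].
With r = 0.084 m, L = 0.2158 m, θ = 71.9°: √(L² − r² sin²θ) = 0.20049 m.
v = −0.084·7.46·0.95052·[1 + 0.084·0.31068/0.20049] = -0.67316 m/s.
|v| = 0.67316 m/s.

0.673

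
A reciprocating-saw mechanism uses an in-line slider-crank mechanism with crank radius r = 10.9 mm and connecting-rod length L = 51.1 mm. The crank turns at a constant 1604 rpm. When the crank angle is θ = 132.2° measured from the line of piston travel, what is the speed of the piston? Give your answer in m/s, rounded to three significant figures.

1.16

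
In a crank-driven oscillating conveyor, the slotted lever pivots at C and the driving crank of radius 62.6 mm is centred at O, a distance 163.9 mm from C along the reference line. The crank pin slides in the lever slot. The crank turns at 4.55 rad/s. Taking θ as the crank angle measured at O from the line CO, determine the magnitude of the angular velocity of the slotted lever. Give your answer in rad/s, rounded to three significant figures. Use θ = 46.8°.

1.11

ω = 4.55 rad/s
Crank pin A relative to C: A = (d + r cosθ, r sinθ); lever angle φ = atan2(r sinθ, d + r cosθ).
Differentiating tanφ: φ̇ = rω(d cosθ + r)/(d² + r² + 2dr cosθ).
d² + r² + 2dr cosθ = |CA|² = 0.0448291 m²;  d cosθ + r = +0.1748 m.
|ω_lever| = |0.0626·4.55·+0.1748| / 0.0448291 = 1.1106 rad/s.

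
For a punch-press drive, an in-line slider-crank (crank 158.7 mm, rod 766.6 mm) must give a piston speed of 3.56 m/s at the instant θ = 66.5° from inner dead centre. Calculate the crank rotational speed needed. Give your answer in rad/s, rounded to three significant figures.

22.6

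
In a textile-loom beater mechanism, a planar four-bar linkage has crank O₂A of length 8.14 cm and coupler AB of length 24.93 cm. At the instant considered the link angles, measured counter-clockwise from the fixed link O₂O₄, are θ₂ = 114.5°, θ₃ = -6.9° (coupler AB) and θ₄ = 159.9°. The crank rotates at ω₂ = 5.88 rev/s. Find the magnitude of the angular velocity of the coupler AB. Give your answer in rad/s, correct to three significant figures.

37.6

ω₂ = 36.95 rad/s (from 5.88 rev/s).
Differentiating the loop-closure r₂e^{iθ₂}+r₃e^{iθ₃}=r₁+r₄e^{iθ₄} gives r₂ω₂e^{iθ₂}+r₃ω₃e^{iθ₃}=r₄ω₄e^{iθ₄}.
Eliminating the other unknown: ω₃ = r₂ω₂ sin(θ₄−θ₂) / [r₃ sin(θ₃−θ₄)].
Numerator sine = +0.71203; denominator sine = -0.22835.
Result = 0.0814·36.95·(+0.71203) / (0.2493·(-0.22835)) = -37.614 rad/s; magnitude 37.614 rad/s.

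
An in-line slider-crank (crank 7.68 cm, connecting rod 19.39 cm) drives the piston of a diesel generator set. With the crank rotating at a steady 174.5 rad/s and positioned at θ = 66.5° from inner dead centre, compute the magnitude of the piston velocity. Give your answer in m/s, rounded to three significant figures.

ω = 174.5 rad/s
For an in-line slider-crank, x = r cosθ + √(L² − r² sin²θ), so v = −rω sinθ·[1 + r cosθ/√(L² − r² sin²θ)].
With r = 0.0768 m, L = 0.1939 m, θ = 66.5°: √(L² − r² sin²θ) = 0.18066 m.
v = −0.0768·174.5·0.91706·[1 + 0.0768·0.39875/0.18066] = -14.373 m/s.
|v| = 14.373 m/s.

14.4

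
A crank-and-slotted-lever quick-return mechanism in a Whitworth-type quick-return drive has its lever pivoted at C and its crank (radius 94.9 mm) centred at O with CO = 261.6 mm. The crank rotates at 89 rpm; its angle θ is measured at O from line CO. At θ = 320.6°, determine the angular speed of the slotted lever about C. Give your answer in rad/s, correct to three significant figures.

ω = 9.32 rad/s (from 89 rpm).
Crank pin A relative to C: A = (d + r cosθ, r sinθ); lever angle φ = atan2(r sinθ, d + r cosθ).
Differentiating tanφ: φ̇ = rω(d cosθ + r)/(d² + r² + 2dr cosθ).
d² + r² + 2dr cosθ = |CA|² = 0.115808 m²;  d cosθ + r = +0.29705 m.
|ω_lever| = |0.0949·9.32·+0.29705| / 0.115808 = 2.2687 rad/s.

2.27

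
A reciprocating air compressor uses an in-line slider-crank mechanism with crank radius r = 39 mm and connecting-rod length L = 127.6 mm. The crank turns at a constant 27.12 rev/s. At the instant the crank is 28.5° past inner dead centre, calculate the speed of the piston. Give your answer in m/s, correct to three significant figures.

4.03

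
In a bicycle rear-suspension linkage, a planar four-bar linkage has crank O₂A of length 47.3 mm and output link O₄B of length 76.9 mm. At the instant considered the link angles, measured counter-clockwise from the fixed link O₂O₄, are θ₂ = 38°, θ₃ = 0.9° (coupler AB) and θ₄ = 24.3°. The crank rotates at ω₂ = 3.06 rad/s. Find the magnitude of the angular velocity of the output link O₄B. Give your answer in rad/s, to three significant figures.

ω₂ = 3.06 rad/s
Differentiating the loop-closure r₂e^{iθ₂}+r₃e^{iθ₃}=r₁+r₄e^{iθ₄} gives r₂ω₂e^{iθ₂}+r₃ω₃e^{iθ₃}=r₄ω₄e^{iθ₄}.
Eliminating the other unknown: ω₄ = r₂ω₂ sin(θ₂−θ₃) / [r₄ sin(θ₄−θ₃)].
Numerator sine = +0.60321; denominator sine = +0.39715.
Result = 0.0473·3.06·(+0.60321) / (0.0769·(+0.39715)) = +2.8587 rad/s; magnitude 2.8587 rad/s.

2.86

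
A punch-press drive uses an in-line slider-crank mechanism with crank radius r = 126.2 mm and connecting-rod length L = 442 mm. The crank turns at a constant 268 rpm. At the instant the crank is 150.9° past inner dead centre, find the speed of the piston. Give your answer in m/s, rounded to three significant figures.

1.29

ω = 2π·268/60 = 28.06 rad/s
For an in-line slider-crank, x = r cosθ + √(L² − r² sin²θ), so v = −rω sinθ·[1 + r cosθ/√(L² − r² sin²θ)].
With r = 0.1262 m, L = 0.442 m, θ = 150.9°: √(L² − r² sin²θ) = 0.43772 m.
v = −0.1262·28.06·0.48634·[1 + 0.1262·-0.87377/0.43772] = -1.2886 m/s.
|v| = 1.2886 m/s.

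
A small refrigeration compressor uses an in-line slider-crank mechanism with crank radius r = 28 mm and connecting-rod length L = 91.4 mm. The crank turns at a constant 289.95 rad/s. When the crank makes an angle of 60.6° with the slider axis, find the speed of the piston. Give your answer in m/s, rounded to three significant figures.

8.18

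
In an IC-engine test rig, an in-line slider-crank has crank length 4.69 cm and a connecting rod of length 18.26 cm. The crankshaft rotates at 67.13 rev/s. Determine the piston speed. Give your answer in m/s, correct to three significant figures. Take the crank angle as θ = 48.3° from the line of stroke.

17.3

ω = 2π·67.1 = 421.8 rad/s
For an in-line slider-crank, x = r cosθ + √(L² − r² sin²θ), so v = −rω sinθ·[1 + r cosθ/√(L² − r² sin²θ)].
With r = 0.0469 m, L = 0.1826 m, θ = 48.3°: √(L² − r² sin²θ) = 0.17921 m.
v = −0.0469·421.8·0.74664·[1 + 0.0469·0.66523/0.17921] = -17.341 m/s.
|v| = 17.341 m/s.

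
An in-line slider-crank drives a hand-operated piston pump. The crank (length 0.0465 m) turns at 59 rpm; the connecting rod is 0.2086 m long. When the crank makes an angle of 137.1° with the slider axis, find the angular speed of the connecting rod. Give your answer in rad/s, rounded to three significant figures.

1.02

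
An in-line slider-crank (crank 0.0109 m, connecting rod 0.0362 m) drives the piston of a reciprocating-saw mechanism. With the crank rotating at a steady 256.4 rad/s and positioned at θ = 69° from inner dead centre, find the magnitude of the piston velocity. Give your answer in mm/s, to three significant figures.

2900

ω = 256.4 rad/s
For an in-line slider-crank, x = r cosθ + √(L² − r² sin²θ), so v = −rω sinθ·[1 + r cosθ/√(L² − r² sin²θ)].
With r = 0.0109 m, L = 0.0362 m, θ = 69°: √(L² − r² sin²θ) = 0.03474 m.
v = −0.0109·256.4·0.93358·[1 + 0.0109·0.35837/0.03474] = -2.9025 m/s.
|v| = 2.9025 m/s = 2902.5 mm/s.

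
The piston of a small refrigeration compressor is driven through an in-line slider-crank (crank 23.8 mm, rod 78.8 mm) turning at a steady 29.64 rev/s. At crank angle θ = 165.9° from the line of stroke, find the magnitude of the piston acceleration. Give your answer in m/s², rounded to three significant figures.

579

ω = 2π·29.6 = 186.2 rad/s
x(θ) = r cosθ + √(L² − r² sin²θ); with ω constant, a = ω²·d²x/dθ².
d²x/dθ² = −r cosθ − r²(cos2θ)/√u − r⁴ sin²2θ/(4u^{3/2}),  u = L² − r² sin²θ = 0.00617582 m².
Substituting r = 0.0238 m, L = 0.0788 m, θ = 165.9°: d²x/dθ² = +0.016694 m.
a = ω²·d²x/dθ² = (186.2)²·(+0.016694) = +578.99 m/s²;  |a| = 578.99 m/s².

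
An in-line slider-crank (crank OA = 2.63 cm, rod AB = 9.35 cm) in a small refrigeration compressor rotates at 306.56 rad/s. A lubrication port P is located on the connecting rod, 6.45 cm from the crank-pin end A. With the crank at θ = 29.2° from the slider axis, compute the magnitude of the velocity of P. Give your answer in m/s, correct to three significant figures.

ω = 306.6 rad/s.  Crank-pin speed |V_A| = rω = 8.0625 m/s, perpendicular to OA.
Rod angle: sinφ = −(r/L) sinθ ⇒ φ = -7.887°; ω_rod = −rω cosθ/√(L²−r²sin²θ) = -75.991 rad/s.
V_P = V_A + ω_rod × AP, with AP = 0.0645 m along the rod.
Components: V_Px = −rω sinθ − a·ω_rod·sinφ = -4.606 m/s;  V_Py = rω cosθ + a·ω_rod·cosφ = +2.1829 m/s.
|V_P| = √(V_Px² + V_Py²) = 5.0971 m/s.

5.10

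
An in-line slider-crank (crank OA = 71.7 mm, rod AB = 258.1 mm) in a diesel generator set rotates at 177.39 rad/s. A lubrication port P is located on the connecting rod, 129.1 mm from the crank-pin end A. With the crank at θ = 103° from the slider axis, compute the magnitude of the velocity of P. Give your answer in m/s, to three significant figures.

ω = 177.4 rad/s.  Crank-pin speed |V_A| = rω = 12.719 m/s, perpendicular to OA.
Rod angle: sinφ = −(r/L) sinθ ⇒ φ = -15.705°; ω_rod = −rω cosθ/√(L²−r²sin²θ) = +11.515 rad/s.
V_P = V_A + ω_rod × AP, with AP = 0.1291 m along the rod.
Components: V_Px = −rω sinθ − a·ω_rod·sinφ = -11.99 m/s;  V_Py = rω cosθ + a·ω_rod·cosφ = -1.43 m/s.
|V_P| = √(V_Px² + V_Py²) = 12.075 m/s.

12.1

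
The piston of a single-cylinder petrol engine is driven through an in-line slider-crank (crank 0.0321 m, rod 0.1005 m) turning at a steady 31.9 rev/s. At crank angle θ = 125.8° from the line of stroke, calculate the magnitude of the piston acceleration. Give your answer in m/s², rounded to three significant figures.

878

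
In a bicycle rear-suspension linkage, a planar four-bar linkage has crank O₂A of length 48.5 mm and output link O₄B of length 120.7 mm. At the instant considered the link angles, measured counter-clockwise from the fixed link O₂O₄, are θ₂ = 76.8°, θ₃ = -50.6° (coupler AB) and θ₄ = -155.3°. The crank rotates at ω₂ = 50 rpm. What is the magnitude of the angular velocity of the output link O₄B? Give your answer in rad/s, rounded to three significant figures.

ω₂ = 5.236 rad/s (from 50 rpm).
Differentiating the loop-closure r₂e^{iθ₂}+r₃e^{iθ₃}=r₁+r₄e^{iθ₄} gives r₂ω₂e^{iθ₂}+r₃ω₃e^{iθ₃}=r₄ω₄e^{iθ₄}.
Eliminating the other unknown: ω₄ = r₂ω₂ sin(θ₂−θ₃) / [r₄ sin(θ₄−θ₃)].
Numerator sine = +0.79441; denominator sine = -0.96727.
Result = 0.0485·5.236·(+0.79441) / (0.1207·(-0.96727)) = -1.728 rad/s; magnitude 1.728 rad/s.

1.73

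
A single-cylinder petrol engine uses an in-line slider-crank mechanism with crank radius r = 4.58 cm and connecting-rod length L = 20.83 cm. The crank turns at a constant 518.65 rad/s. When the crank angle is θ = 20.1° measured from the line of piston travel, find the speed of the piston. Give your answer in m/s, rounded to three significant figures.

ω = 518.6 rad/s
For an in-line slider-crank, x = r cosθ + √(L² − r² sin²θ), so v = −rω sinθ·[1 + r cosθ/√(L² − r² sin²θ)].
With r = 0.0458 m, L = 0.2083 m, θ = 20.1°: √(L² − r² sin²θ) = 0.2077 m.
v = −0.0458·518.6·0.34366·[1 + 0.0458·0.93909/0.2077] = -9.8538 m/s.
|v| = 9.8538 m/s.

9.85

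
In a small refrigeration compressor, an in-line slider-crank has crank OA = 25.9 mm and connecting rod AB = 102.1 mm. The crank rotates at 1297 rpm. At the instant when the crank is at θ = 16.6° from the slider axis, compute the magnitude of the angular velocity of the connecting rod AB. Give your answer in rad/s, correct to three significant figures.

33.1

ω = 135.8 rad/s (converted from 1297 rpm).
The rod makes angle φ with the slider axis where L sinφ = r sinθ; differentiating, L cosφ·φ̇ = r ω cosθ.
L cosφ = √(L² − r² sin²θ) = 0.10183 m.
|ω_rod| = r ω |cosθ| / √(L² − r² sin²θ) = 0.0259·135.8·0.95832/0.10183 = 33.105 rad/s.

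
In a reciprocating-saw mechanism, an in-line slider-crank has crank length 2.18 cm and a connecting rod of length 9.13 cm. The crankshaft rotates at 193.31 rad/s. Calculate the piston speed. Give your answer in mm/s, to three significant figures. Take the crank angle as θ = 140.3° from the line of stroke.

2190

ω = 193.3 rad/s
For an in-line slider-crank, x = r cosθ + √(L² − r² sin²θ), so v = −rω sinθ·[1 + r cosθ/√(L² − r² sin²θ)].
With r = 0.0218 m, L = 0.0913 m, θ = 140.3°: √(L² − r² sin²θ) = 0.090232 m.
v = −0.0218·193.3·0.63877·[1 + 0.0218·-0.76940/0.090232] = -2.1915 m/s.
|v| = 2.1915 m/s = 2191.5 mm/s.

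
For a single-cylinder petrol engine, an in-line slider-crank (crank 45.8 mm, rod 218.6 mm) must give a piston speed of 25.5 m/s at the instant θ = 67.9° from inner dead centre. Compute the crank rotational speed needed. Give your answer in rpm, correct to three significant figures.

5310

For an in-line slider-crank, |v_piston| = rω|sinθ|·[1 + r cosθ/√(L² − r² sin²θ)].
With r = 0.0458 m, L = 0.2186 m, θ = 67.9°: the bracketed kinematic factor |dx/dθ| = 0.045845 m.
ω = v/|dx/dθ| = 25.5/0.045845 = 556.22 rad/s.
N = 60ω/(2π) = 5311.6 rpm.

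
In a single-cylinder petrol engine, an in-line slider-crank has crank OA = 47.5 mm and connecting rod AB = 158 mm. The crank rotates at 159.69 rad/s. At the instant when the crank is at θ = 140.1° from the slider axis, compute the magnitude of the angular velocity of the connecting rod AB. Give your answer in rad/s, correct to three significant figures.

37.5

ω = 159.7 rad/s
The rod makes angle φ with the slider axis where L sinφ = r sinθ; differentiating, L cosφ·φ̇ = r ω cosθ.
L cosφ = √(L² − r² sin²θ) = 0.15503 m.
|ω_rod| = r ω |cosθ| / √(L² − r² sin²θ) = 0.0475·159.7·0.76717/0.15503 = 37.535 rad/s.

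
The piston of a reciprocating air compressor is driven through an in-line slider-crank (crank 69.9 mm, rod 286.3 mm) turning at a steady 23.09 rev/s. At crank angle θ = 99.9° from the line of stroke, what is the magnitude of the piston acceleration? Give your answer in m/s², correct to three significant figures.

ω = 2π·23.1 = 145.1 rad/s
x(θ) = r cosθ + √(L² − r² sin²θ); with ω constant, a = ω²·d²x/dθ².
d²x/dθ² = −r cosθ − r²(cos2θ)/√u − r⁴ sin²2θ/(4u^{3/2}),  u = L² − r² sin²θ = 0.0772261 m².
Substituting r = 0.0699 m, L = 0.2863 m, θ = 99.9°: d²x/dθ² = +0.028529 m.
a = ω²·d²x/dθ² = (145.1)²·(+0.028529) = +600.47 m/s²;  |a| = 600.47 m/s².

600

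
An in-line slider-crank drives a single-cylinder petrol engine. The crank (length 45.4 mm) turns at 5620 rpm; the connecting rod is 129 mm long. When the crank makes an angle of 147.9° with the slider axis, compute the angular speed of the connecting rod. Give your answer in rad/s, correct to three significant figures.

179

ω = 588.5 rad/s (converted from 5620 rpm).
The rod makes angle φ with the slider axis where L sinφ = r sinθ; differentiating, L cosφ·φ̇ = r ω cosθ.
L cosφ = √(L² − r² sin²θ) = 0.12672 m.
|ω_rod| = r ω |cosθ| / √(L² − r² sin²θ) = 0.0454·588.5·0.84712/0.12672 = 178.61 rad/s.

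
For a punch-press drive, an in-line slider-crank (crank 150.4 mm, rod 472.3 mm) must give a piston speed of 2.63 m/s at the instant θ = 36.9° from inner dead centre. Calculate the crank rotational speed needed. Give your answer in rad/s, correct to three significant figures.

23.1

For an in-line slider-crank, |v_piston| = rω|sinθ|·[1 + r cosθ/√(L² − r² sin²θ)].
With r = 0.1504 m, L = 0.4723 m, θ = 36.9°: the bracketed kinematic factor |dx/dθ| = 0.11373 m.
ω = v/|dx/dθ| = 2.63/0.11373 = 23.125 rad/s.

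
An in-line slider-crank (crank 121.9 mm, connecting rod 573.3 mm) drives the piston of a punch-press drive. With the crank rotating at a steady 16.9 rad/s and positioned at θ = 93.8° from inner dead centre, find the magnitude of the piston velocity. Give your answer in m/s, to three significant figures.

ω = 16.9 rad/s
For an in-line slider-crank, x = r cosθ + √(L² − r² sin²θ), so v = −rω sinθ·[1 + r cosθ/√(L² − r² sin²θ)].
With r = 0.1219 m, L = 0.5733 m, θ = 93.8°: √(L² − r² sin²θ) = 0.56025 m.
v = −0.1219·16.9·0.99780·[1 + 0.1219·-0.06627/0.56025] = -2.0259 m/s.
|v| = 2.0259 m/s.

2.03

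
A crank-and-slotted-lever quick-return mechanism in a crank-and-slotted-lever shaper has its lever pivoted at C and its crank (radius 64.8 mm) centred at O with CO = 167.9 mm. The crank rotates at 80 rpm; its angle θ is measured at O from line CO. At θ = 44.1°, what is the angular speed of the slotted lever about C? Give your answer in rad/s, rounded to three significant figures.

2.10

ω = 8.378 rad/s (from 80 rpm).
Crank pin A relative to C: A = (d + r cosθ, r sinθ); lever angle φ = atan2(r sinθ, d + r cosθ).
Differentiating tanφ: φ̇ = rω(d cosθ + r)/(d² + r² + 2dr cosθ).
d² + r² + 2dr cosθ = |CA|² = 0.0480158 m²;  d cosθ + r = +0.18537 m.
|ω_lever| = |0.0648·8.378·+0.18537| / 0.0480158 = 2.0958 rad/s.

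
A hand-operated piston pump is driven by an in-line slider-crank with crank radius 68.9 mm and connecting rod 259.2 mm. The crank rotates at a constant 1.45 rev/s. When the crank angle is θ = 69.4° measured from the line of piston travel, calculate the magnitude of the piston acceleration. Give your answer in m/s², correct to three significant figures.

0.844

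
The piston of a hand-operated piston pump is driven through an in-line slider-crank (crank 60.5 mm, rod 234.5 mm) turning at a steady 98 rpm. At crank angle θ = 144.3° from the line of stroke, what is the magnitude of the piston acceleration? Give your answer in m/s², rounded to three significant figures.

ω = 2π·98/60 = 10.26 rad/s
x(θ) = r cosθ + √(L² − r² sin²θ); with ω constant, a = ω²·d²x/dθ².
d²x/dθ² = −r cosθ − r²(cos2θ)/√u − r⁴ sin²2θ/(4u^{3/2}),  u = L² − r² sin²θ = 0.0537439 m².
Substituting r = 0.0605 m, L = 0.2345 m, θ = 144.3°: d²x/dθ² = +0.043854 m.
a = ω²·d²x/dθ² = (10.26)²·(+0.043854) = +4.6186 m/s²;  |a| = 4.6186 m/s².

4.62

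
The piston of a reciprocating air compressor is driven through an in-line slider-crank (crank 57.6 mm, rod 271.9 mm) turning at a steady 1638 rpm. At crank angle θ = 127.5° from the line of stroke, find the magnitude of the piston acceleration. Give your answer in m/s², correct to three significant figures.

1120

ω = 2π·1638/60 = 171.5 rad/s
x(θ) = r cosθ + √(L² − r² sin²θ); with ω constant, a = ω²·d²x/dθ².
d²x/dθ² = −r cosθ − r²(cos2θ)/√u − r⁴ sin²2θ/(4u^{3/2}),  u = L² − r² sin²θ = 0.0718414 m².
Substituting r = 0.0576 m, L = 0.2719 m, θ = 127.5°: d²x/dθ² = +0.038135 m.
a = ω²·d²x/dθ² = (171.5)²·(+0.038135) = +1122 m/s²;  |a| = 1122 m/s².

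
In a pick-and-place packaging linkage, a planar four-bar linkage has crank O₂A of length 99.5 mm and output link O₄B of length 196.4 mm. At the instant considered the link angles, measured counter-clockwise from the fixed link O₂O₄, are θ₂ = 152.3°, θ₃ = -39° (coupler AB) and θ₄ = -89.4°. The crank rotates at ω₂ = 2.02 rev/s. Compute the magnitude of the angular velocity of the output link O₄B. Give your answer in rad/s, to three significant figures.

1.64

ω₂ = 12.69 rad/s (from 2.02 rev/s).
Differentiating the loop-closure r₂e^{iθ₂}+r₃e^{iθ₃}=r₁+r₄e^{iθ₄} gives r₂ω₂e^{iθ₂}+r₃ω₃e^{iθ₃}=r₄ω₄e^{iθ₄}.
Eliminating the other unknown: ω₄ = r₂ω₂ sin(θ₂−θ₃) / [r₄ sin(θ₄−θ₃)].
Numerator sine = -0.19595; denominator sine = -0.77051.
Result = 0.0995·12.69·(-0.19595) / (0.1964·(-0.77051)) = +1.6352 rad/s; magnitude 1.6352 rad/s.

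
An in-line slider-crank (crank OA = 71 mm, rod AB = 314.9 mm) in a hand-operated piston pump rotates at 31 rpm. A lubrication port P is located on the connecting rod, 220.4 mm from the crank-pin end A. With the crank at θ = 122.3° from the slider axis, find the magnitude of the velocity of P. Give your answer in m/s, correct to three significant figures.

0.182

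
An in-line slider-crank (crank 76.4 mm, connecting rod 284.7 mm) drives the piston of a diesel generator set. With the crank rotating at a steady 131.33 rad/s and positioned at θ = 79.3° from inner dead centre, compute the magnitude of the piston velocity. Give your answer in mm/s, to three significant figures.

ω = 131.3 rad/s
For an in-line slider-crank, x = r cosθ + √(L² − r² sin²θ), so v = −rω sinθ·[1 + r cosθ/√(L² − r² sin²θ)].
With r = 0.0764 m, L = 0.2847 m, θ = 79.3°: √(L² − r² sin²θ) = 0.27462 m.
v = −0.0764·131.3·0.98261·[1 + 0.0764·0.18567/0.27462] = -10.368 m/s.
|v| = 10.368 m/s = 10368 mm/s.

10400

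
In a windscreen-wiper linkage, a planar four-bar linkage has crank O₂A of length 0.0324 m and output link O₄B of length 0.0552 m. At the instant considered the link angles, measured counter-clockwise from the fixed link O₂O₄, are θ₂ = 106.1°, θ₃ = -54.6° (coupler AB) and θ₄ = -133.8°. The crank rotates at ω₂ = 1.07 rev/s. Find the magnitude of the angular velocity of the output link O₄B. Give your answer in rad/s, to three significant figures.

ω₂ = 6.723 rad/s (from 1.07 rev/s).
Differentiating the loop-closure r₂e^{iθ₂}+r₃e^{iθ₃}=r₁+r₄e^{iθ₄} gives r₂ω₂e^{iθ₂}+r₃ω₃e^{iθ₃}=r₄ω₄e^{iθ₄}.
Eliminating the other unknown: ω₄ = r₂ω₂ sin(θ₂−θ₃) / [r₄ sin(θ₄−θ₃)].
Numerator sine = +0.33051; denominator sine = -0.98229.
Result = 0.0324·6.723·(+0.33051) / (0.0552·(-0.98229)) = -1.3278 rad/s; magnitude 1.3278 rad/s.

1.33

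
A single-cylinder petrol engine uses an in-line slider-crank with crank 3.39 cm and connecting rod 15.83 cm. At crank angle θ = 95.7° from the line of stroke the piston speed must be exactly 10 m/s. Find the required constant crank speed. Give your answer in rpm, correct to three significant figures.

For an in-line slider-crank, |v_piston| = rω|sinθ|·[1 + r cosθ/√(L² − r² sin²θ)].
With r = 0.0339 m, L = 0.1583 m, θ = 95.7°: the bracketed kinematic factor |dx/dθ| = 0.032998 m.
ω = v/|dx/dθ| = 10/0.032998 = 303.05 rad/s.
N = 60ω/(2π) = 2893.9 rpm.

2890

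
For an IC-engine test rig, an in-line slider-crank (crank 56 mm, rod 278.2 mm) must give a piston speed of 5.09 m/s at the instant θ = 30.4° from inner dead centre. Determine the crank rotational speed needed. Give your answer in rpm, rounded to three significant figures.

For an in-line slider-crank, |v_piston| = rω|sinθ|·[1 + r cosθ/√(L² − r² sin²θ)].
With r = 0.056 m, L = 0.2782 m, θ = 30.4°: the bracketed kinematic factor |dx/dθ| = 0.033284 m.
ω = v/|dx/dθ| = 5.09/0.033284 = 152.93 rad/s.
N = 60ω/(2π) = 1460.4 rpm.

1460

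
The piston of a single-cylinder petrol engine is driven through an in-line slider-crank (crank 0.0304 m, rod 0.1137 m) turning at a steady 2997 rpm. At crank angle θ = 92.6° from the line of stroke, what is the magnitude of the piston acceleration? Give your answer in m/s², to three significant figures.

963

ω = 2π·2997/60 = 313.8 rad/s
x(θ) = r cosθ + √(L² − r² sin²θ); with ω constant, a = ω²·d²x/dθ².
d²x/dθ² = −r cosθ − r²(cos2θ)/√u − r⁴ sin²2θ/(4u^{3/2}),  u = L² − r² sin²θ = 0.0120054 m².
Substituting r = 0.0304 m, L = 0.1137 m, θ = 92.6°: d²x/dθ² = +0.0097775 m.
a = ω²·d²x/dθ² = (313.8)²·(+0.0097775) = +963.07 m/s²;  |a| = 963.07 m/s².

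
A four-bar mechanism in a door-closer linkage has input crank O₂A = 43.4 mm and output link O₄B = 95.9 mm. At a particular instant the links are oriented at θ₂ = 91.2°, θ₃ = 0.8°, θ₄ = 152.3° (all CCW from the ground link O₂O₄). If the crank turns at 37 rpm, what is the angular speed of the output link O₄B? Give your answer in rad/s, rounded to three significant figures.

ω₂ = 3.875 rad/s (from 37 rpm).
Differentiating the loop-closure r₂e^{iθ₂}+r₃e^{iθ₃}=r₁+r₄e^{iθ₄} gives r₂ω₂e^{iθ₂}+r₃ω₃e^{iθ₃}=r₄ω₄e^{iθ₄}.
Eliminating the other unknown: ω₄ = r₂ω₂ sin(θ₂−θ₃) / [r₄ sin(θ₄−θ₃)].
Numerator sine = +0.99998; denominator sine = +0.47716.
Result = 0.0434·3.875·(+0.99998) / (0.0959·(+0.47716)) = +3.6748 rad/s; magnitude 3.6748 rad/s.

3.67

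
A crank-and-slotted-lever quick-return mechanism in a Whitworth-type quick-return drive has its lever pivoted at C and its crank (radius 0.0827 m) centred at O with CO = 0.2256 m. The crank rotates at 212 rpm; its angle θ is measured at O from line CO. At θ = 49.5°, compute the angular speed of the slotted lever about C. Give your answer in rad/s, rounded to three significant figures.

ω = 22.2 rad/s (from 212 rpm).
Crank pin A relative to C: A = (d + r cosθ, r sinθ); lever angle φ = atan2(r sinθ, d + r cosθ).
Differentiating tanφ: φ̇ = rω(d cosθ + r)/(d² + r² + 2dr cosθ).
d² + r² + 2dr cosθ = |CA|² = 0.0819683 m²;  d cosθ + r = +0.22922 m.
|ω_lever| = |0.0827·22.2·+0.22922| / 0.0819683 = 5.1341 rad/s.

5.13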